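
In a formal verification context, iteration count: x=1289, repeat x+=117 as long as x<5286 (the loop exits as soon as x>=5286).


Step 1: x goes from 1289 toward 5286 by 117; the body runs while x<5286, so iterations = ceil((bound-start)/step)
Step 2: Distance=3997
Step 3: ceil(3997/117)=35

35


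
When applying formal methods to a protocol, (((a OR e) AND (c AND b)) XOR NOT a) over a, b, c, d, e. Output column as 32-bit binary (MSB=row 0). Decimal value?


Formula: (((a OR e) AND (c AND b)) XOR NOT a) over a, b, c, d, e (32 rows)
Evaluate each row (bits = a,b,c,d,e, MSB first):
  row 0 [00000]: (((0 OR 0) AND (0 AND 0)) XOR NOT 0) -> 1
  row 1 [00001]: (((0 OR 1) AND (0 AND 0)) XOR NOT 0) -> 1
  row 2 [00010]: (((0 OR 0) AND (0 AND 0)) XOR NOT 0) -> 1
  row 3 [00011]: (((0 OR 1) AND (0 AND 0)) XOR NOT 0) -> 1
  row 4 [00100]: (((0 OR 0) AND (1 AND 0)) XOR NOT 0) -> 1
  row 5 [00101]: (((0 OR 1) AND (1 AND 0)) XOR NOT 0) -> 1
  row 6 [00110]: (((0 OR 0) AND (1 AND 0)) XOR NOT 0) -> 1
  row 7 [00111]: (((0 OR 1) AND (1 AND 0)) XOR NOT 0) -> 1
  row 8 [01000]: (((0 OR 0) AND (0 AND 1)) XOR NOT 0) -> 1
  row 9 [01001]: (((0 OR 1) AND (0 AND 1)) XOR NOT 0) -> 1
  row 10 [01010]: (((0 OR 0) AND (0 AND 1)) XOR NOT 0) -> 1
  row 11 [01011]: (((0 OR 1) AND (0 AND 1)) XOR NOT 0) -> 1
  row 12 [01100]: (((0 OR 0) AND (1 AND 1)) XOR NOT 0) -> 1
  row 13 [01101]: (((0 OR 1) AND (1 AND 1)) XOR NOT 0) -> 0
  row 14 [01110]: (((0 OR 0) AND (1 AND 1)) XOR NOT 0) -> 1
  row 15 [01111]: (((0 OR 1) AND (1 AND 1)) XOR NOT 0) -> 0
  row 16 [10000]: (((1 OR 0) AND (0 AND 0)) XOR NOT 1) -> 0
  row 17 [10001]: (((1 OR 1) AND (0 AND 0)) XOR NOT 1) -> 0
  row 18 [10010]: (((1 OR 0) AND (0 AND 0)) XOR NOT 1) -> 0
  row 19 [10011]: (((1 OR 1) AND (0 AND 0)) XOR NOT 1) -> 0
  row 20 [10100]: (((1 OR 0) AND (1 AND 0)) XOR NOT 1) -> 0
  row 21 [10101]: (((1 OR 1) AND (1 AND 0)) XOR NOT 1) -> 0
  row 22 [10110]: (((1 OR 0) AND (1 AND 0)) XOR NOT 1) -> 0
  row 23 [10111]: (((1 OR 1) AND (1 AND 0)) XOR NOT 1) -> 0
  row 24 [11000]: (((1 OR 0) AND (0 AND 1)) XOR NOT 1) -> 0
  row 25 [11001]: (((1 OR 1) AND (0 AND 1)) XOR NOT 1) -> 0
  row 26 [11010]: (((1 OR 0) AND (0 AND 1)) XOR NOT 1) -> 0
  row 27 [11011]: (((1 OR 1) AND (0 AND 1)) XOR NOT 1) -> 0
  row 28 [11100]: (((1 OR 0) AND (1 AND 1)) XOR NOT 1) -> 1
  row 29 [11101]: (((1 OR 1) AND (1 AND 1)) XOR NOT 1) -> 1
  row 30 [11110]: (((1 OR 0) AND (1 AND 1)) XOR NOT 1) -> 1
  row 31 [11111]: (((1 OR 1) AND (1 AND 1)) XOR NOT 1) -> 1
Full result column, 4 rows per line (a,b,c fixed per line; d,e runs 00..11 left to right):
  rows 0-3 [a,b,c=000]: 1111  = hex F
  rows 4-7 [a,b,c=001]: 1111  = hex F
  rows 8-11 [a,b,c=010]: 1111  = hex F
  rows 12-15 [a,b,c=011]: 1010  = hex A
  rows 16-19 [a,b,c=100]: 0000  = hex 0
  rows 20-23 [a,b,c=101]: 0000  = hex 0
  rows 24-27 [a,b,c=110]: 0000  = hex 0
  rows 28-31 [a,b,c=111]: 1111  = hex F
Output column (row 0 .. row 31) = 11111111111110100000000000001111
Output column grouped in 4s = 1111 1111 1111 1010 0000 0000 0000 1111 = 0xFFFA000F
Convert to decimal digit by digit (value = value*16 + digit):
  F -> 15
  15*16 + 15 (F) = 255
  255*16 + 15 (F) = 4095
  4095*16 + 10 (A) = 65530
  65530*16 + 0 = 1048480
  1048480*16 + 0 = 16775680
  16775680*16 + 0 = 268410880
  268410880*16 + 15 (F) = 4294574095
Decimal = 4294574095

4294574095


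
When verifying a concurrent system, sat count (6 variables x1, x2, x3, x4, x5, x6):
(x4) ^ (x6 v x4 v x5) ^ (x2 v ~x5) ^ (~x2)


CNF with 4 clauses over 6 vars (64 assignments).
An assignment satisfies CNF iff every clause has >=1 true literal.
Check each row (bits = x1,x2,x3,x4,x5,x6; clause T/F shown):
  row 0 [000000]: clauses=FFTT -> 0
  row 1 [000001]: clauses=FTTT -> 0
  row 2 [000010]: clauses=FTFT -> 0
  row 3 [000011]: clauses=FTFT -> 0
  row 4 [000100]: clauses=TTTT -> 1
  (every remaining row is evaluated the same way; all 64 results are listed next)
Full result column, 8 rows per line (x1,x2,x3 fixed per line; x4,x5,x6 runs 000..111 left to right):
  rows 0-7 [x1,x2,x3=000]: 00001100  (ones: 2)
  rows 8-15 [x1,x2,x3=001]: 00001100  (ones: 2)
  rows 16-23 [x1,x2,x3=010]: 00000000  (ones: 0)
  rows 24-31 [x1,x2,x3=011]: 00000000  (ones: 0)
  rows 32-39 [x1,x2,x3=100]: 00001100  (ones: 2)
  rows 40-47 [x1,x2,x3=101]: 00001100  (ones: 2)
  rows 48-55 [x1,x2,x3=110]: 00000000  (ones: 0)
  rows 56-63 [x1,x2,x3=111]: 00000000  (ones: 0)
Satisfying assignments = 2+2+0+0+2+2+0+0 = 8

8


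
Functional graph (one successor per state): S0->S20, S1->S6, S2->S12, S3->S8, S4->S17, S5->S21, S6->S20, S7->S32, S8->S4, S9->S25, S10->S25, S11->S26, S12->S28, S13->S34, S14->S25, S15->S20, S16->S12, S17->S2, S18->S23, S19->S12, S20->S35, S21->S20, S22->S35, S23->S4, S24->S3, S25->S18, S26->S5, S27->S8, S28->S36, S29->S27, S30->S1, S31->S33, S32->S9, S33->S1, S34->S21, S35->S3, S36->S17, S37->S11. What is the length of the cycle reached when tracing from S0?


Trace from S0 until a state repeats:
  S0 -> S20 -> S35 -> S3 -> S8 -> S4 -> S17 -> S2 -> S12 -> S28 -> S36 -> S17
S17 first seen at step 6, revisited at step 11.
Cycle length = 11 - 6 = 5

5


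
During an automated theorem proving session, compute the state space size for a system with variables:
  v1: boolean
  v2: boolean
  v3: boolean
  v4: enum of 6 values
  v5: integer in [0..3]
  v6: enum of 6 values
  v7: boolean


State space = product of domain sizes of all variables.
Domain sizes:
  v1 (boolean): 2
  v2 (boolean): 2
  v3 (boolean): 2
  v4 (enum of 6 values): 6
  v5 (integer in [0..3]): 4
  v6 (enum of 6 values): 6
  v7 (boolean): 2
Product = 2 * 2 * 2 * 6 * 4 * 6 * 2 = 2304

2304


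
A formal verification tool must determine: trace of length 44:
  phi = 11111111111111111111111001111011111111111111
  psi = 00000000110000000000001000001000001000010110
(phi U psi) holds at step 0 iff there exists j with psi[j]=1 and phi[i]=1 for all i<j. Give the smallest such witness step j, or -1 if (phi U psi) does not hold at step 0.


(phi U psi) at 0: need smallest j with psi[j]=1 and phi[i]=1 for all i in [0,j).
Scan from step 0:
  step 0: phi=1, psi=0 -> continue
  step 1: phi=1, psi=0 -> continue
  step 2: phi=1, psi=0 -> continue
  step 3: phi=1, psi=0 -> continue
  step 8: psi=1 and phi held for [0,8) -> witness found
Witness step = 8

8


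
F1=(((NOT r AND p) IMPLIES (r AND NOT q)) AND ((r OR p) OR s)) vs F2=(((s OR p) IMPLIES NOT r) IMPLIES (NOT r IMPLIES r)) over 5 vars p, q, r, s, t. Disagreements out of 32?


F1 = (((NOT r AND p) IMPLIES (r AND NOT q)) AND ((r OR p) OR s))
F2 = (((s OR p) IMPLIES NOT r) IMPLIES (NOT r IMPLIES r))
Evaluate both on each of 32 rows (bits = p,q,r,s,t):
  row 0 [00000]: F1=0 F2=0 -> 0
  row 1 [00001]: F1=0 F2=0 -> 0
  row 2 [00010]: F1=1 F2=0 (differ) -> 1
  row 3 [00011]: F1=1 F2=0 (differ) -> 1
  row 4 [00100]: F1=1 F2=1 -> 0
  row 5 [00101]: F1=1 F2=1 -> 0
  row 6 [00110]: F1=1 F2=1 -> 0
  row 7 [00111]: F1=1 F2=1 -> 0
  row 8 [01000]: F1=0 F2=0 -> 0
  row 9 [01001]: F1=0 F2=0 -> 0
  row 10 [01010]: F1=1 F2=0 (differ) -> 1
  row 11 [01011]: F1=1 F2=0 (differ) -> 1
  row 12 [01100]: F1=1 F2=1 -> 0
  row 13 [01101]: F1=1 F2=1 -> 0
  row 14 [01110]: F1=1 F2=1 -> 0
  row 15 [01111]: F1=1 F2=1 -> 0
  row 16 [10000]: F1=0 F2=0 -> 0
  row 17 [10001]: F1=0 F2=0 -> 0
  row 18 [10010]: F1=0 F2=0 -> 0
  row 19 [10011]: F1=0 F2=0 -> 0
  row 20 [10100]: F1=1 F2=1 -> 0
  row 21 [10101]: F1=1 F2=1 -> 0
  row 22 [10110]: F1=1 F2=1 -> 0
  row 23 [10111]: F1=1 F2=1 -> 0
  row 24 [11000]: F1=0 F2=0 -> 0
  row 25 [11001]: F1=0 F2=0 -> 0
  row 26 [11010]: F1=0 F2=0 -> 0
  row 27 [11011]: F1=0 F2=0 -> 0
  row 28 [11100]: F1=1 F2=1 -> 0
  row 29 [11101]: F1=1 F2=1 -> 0
  row 30 [11110]: F1=1 F2=1 -> 0
  row 31 [11111]: F1=1 F2=1 -> 0
Full result column, 8 rows per line (p,q fixed per line; r,s,t runs 000..111 left to right):
  rows 0-7 [p,q=00]: 00110000  (ones: 2)
  rows 8-15 [p,q=01]: 00110000  (ones: 2)
  rows 16-23 [p,q=10]: 00000000  (ones: 0)
  rows 24-31 [p,q=11]: 00000000  (ones: 0)
Disagreements = 2+2+0+0 = 4

4


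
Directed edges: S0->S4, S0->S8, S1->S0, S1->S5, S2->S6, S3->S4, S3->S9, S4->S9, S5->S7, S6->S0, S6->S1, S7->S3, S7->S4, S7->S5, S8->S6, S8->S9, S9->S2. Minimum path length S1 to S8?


BFS layer-by-layer from S1:
  dist 0: {S1}
  dist 1: {S0, S5}
  dist 2: {S4, S7, S8}
  -> S8 reached at distance 2
Shortest path length = 2

2


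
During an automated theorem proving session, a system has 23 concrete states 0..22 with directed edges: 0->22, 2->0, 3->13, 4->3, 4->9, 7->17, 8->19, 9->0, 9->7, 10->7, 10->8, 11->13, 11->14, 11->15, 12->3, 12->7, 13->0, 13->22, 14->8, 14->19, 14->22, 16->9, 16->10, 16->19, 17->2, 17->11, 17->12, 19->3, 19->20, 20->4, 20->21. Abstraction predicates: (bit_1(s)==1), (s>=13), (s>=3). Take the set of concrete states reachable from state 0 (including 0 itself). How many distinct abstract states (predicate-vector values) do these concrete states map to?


BFS from 0:
Concrete reachable: {0, 22}
Abstract via predicates (bit_1(s)==1), (s>=13), (s>=3):
  (0,0,0) <- {0}
  (1,1,1) <- {22}
Distinct abstract states = 2

2


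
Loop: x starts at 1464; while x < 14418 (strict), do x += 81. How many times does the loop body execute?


Step 1: x goes from 1464 toward 14418 by 81; the body runs while x<14418, so iterations = ceil((bound-start)/step)
Step 2: Distance=12954
Step 3: ceil(12954/81)=160

160


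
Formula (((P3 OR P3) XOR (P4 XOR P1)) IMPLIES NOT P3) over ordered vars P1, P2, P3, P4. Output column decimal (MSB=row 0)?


Formula: (((P3 OR P3) XOR (P4 XOR P1)) IMPLIES NOT P3) over P1, P2, P3, P4 (16 rows)
Evaluate each row (bits = P1,P2,P3,P4, MSB first):
  row 0 [0000]: (((0 OR 0) XOR (0 XOR 0)) IMPLIES NOT 0) -> 1
  row 1 [0001]: (((0 OR 0) XOR (1 XOR 0)) IMPLIES NOT 0) -> 1
  row 2 [0010]: (((1 OR 1) XOR (0 XOR 0)) IMPLIES NOT 1) -> 0
  row 3 [0011]: (((1 OR 1) XOR (1 XOR 0)) IMPLIES NOT 1) -> 1
  row 4 [0100]: (((0 OR 0) XOR (0 XOR 0)) IMPLIES NOT 0) -> 1
  row 5 [0101]: (((0 OR 0) XOR (1 XOR 0)) IMPLIES NOT 0) -> 1
  row 6 [0110]: (((1 OR 1) XOR (0 XOR 0)) IMPLIES NOT 1) -> 0
  row 7 [0111]: (((1 OR 1) XOR (1 XOR 0)) IMPLIES NOT 1) -> 1
  row 8 [1000]: (((0 OR 0) XOR (0 XOR 1)) IMPLIES NOT 0) -> 1
  row 9 [1001]: (((0 OR 0) XOR (1 XOR 1)) IMPLIES NOT 0) -> 1
  row 10 [1010]: (((1 OR 1) XOR (0 XOR 1)) IMPLIES NOT 1) -> 1
  row 11 [1011]: (((1 OR 1) XOR (1 XOR 1)) IMPLIES NOT 1) -> 0
  row 12 [1100]: (((0 OR 0) XOR (0 XOR 1)) IMPLIES NOT 0) -> 1
  row 13 [1101]: (((0 OR 0) XOR (1 XOR 1)) IMPLIES NOT 0) -> 1
  row 14 [1110]: (((1 OR 1) XOR (0 XOR 1)) IMPLIES NOT 1) -> 1
  row 15 [1111]: (((1 OR 1) XOR (1 XOR 1)) IMPLIES NOT 1) -> 0
Full result column, 4 rows per line (P1,P2 fixed per line; P3,P4 runs 00..11 left to right):
  rows 0-3 [P1,P2=00]: 1101  = hex D
  rows 4-7 [P1,P2=01]: 1101  = hex D
  rows 8-11 [P1,P2=10]: 1110  = hex E
  rows 12-15 [P1,P2=11]: 1110  = hex E
Output column (row 0 .. row 15) = 1101110111101110
Output column grouped in 4s = 1101 1101 1110 1110 = 0xDDEE
Convert to decimal digit by digit (value = value*16 + digit):
  D -> 13
  13*16 + 13 (D) = 221
  221*16 + 14 (E) = 3550
  3550*16 + 14 (E) = 56814
Decimal = 56814

56814


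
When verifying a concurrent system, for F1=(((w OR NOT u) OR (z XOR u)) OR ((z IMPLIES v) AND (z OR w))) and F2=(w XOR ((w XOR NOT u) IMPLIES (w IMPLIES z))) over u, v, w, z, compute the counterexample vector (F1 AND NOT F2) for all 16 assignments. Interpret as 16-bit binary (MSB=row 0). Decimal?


F1 = (((w OR NOT u) OR (z XOR u)) OR ((z IMPLIES v) AND (z OR w)))
F2 = (w XOR ((w XOR NOT u) IMPLIES (w IMPLIES z)))
Counterexample to F1=>F2 is where F1=1 and F2=0.
Evaluate each row (bits = u,v,w,z, MSB first):
  row 0 [0000]: F1=1 F2=1 -> F1&~F2 -> 0
  row 1 [0001]: F1=1 F2=1 -> F1&~F2 -> 0
  row 2 [0010]: F1=1 F2=0 -> F1&~F2 -> 1
  row 3 [0011]: F1=1 F2=0 -> F1&~F2 -> 1
  row 4 [0100]: F1=1 F2=1 -> F1&~F2 -> 0
  row 5 [0101]: F1=1 F2=1 -> F1&~F2 -> 0
  row 6 [0110]: F1=1 F2=0 -> F1&~F2 -> 1
  row 7 [0111]: F1=1 F2=0 -> F1&~F2 -> 1
  row 8 [1000]: F1=1 F2=1 -> F1&~F2 -> 0
  row 9 [1001]: F1=0 F2=1 -> F1&~F2 -> 0
  row 10 [1010]: F1=1 F2=1 -> F1&~F2 -> 0
  row 11 [1011]: F1=1 F2=0 -> F1&~F2 -> 1
  row 12 [1100]: F1=1 F2=1 -> F1&~F2 -> 0
  row 13 [1101]: F1=1 F2=1 -> F1&~F2 -> 0
  row 14 [1110]: F1=1 F2=1 -> F1&~F2 -> 0
  row 15 [1111]: F1=1 F2=0 -> F1&~F2 -> 1
Full result column, 4 rows per line (u,v fixed per line; w,z runs 00..11 left to right):
  rows 0-3 [u,v=00]: 0011  = hex 3
  rows 4-7 [u,v=01]: 0011  = hex 3
  rows 8-11 [u,v=10]: 0001  = hex 1
  rows 12-15 [u,v=11]: 0001  = hex 1
Counterexample vector (row 0 .. row 15) = 0011001100010001
Output column grouped in 4s = 0011 0011 0001 0001 = 0x3311
Convert to decimal digit by digit (value = value*16 + digit):
  3 -> 3
  3*16 + 3 = 51
  51*16 + 1 = 817
  817*16 + 1 = 13073
Decimal = 13073

13073


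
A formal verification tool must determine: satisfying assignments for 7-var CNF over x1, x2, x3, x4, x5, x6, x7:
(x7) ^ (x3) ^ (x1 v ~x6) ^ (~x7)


CNF with 4 clauses over 7 vars (128 assignments).
An assignment satisfies CNF iff every clause has >=1 true literal.
Check each row (bits = x1,x2,x3,x4,x5,x6,x7; clause T/F shown):
  row 0 [0000000]: clauses=FFTT -> 0
  row 1 [0000001]: clauses=TFTF -> 0
  row 2 [0000010]: clauses=FFFT -> 0
  row 3 [0000011]: clauses=TFFF -> 0
  row 4 [0000100]: clauses=FFTT -> 0
  (every remaining row is evaluated the same way; all 128 results are listed next)
Full result column, 8 rows per line (x1,x2,x3,x4 fixed per line; x5,x6,x7 runs 000..111 left to right):
  rows 0-7 [x1,x2,x3,x4=0000]: 00000000  (ones: 0)
  rows 8-15 [x1,x2,x3,x4=0001]: 00000000  (ones: 0)
  rows 16-23 [x1,x2,x3,x4=0010]: 00000000  (ones: 0)
  rows 24-31 [x1,x2,x3,x4=0011]: 00000000  (ones: 0)
  rows 32-39 [x1,x2,x3,x4=0100]: 00000000  (ones: 0)
  rows 40-47 [x1,x2,x3,x4=0101]: 00000000  (ones: 0)
  rows 48-55 [x1,x2,x3,x4=0110]: 00000000  (ones: 0)
  rows 56-63 [x1,x2,x3,x4=0111]: 00000000  (ones: 0)
  rows 64-71 [x1,x2,x3,x4=1000]: 00000000  (ones: 0)
  rows 72-79 [x1,x2,x3,x4=1001]: 00000000  (ones: 0)
  rows 80-87 [x1,x2,x3,x4=1010]: 00000000  (ones: 0)
  rows 88-95 [x1,x2,x3,x4=1011]: 00000000  (ones: 0)
  rows 96-103 [x1,x2,x3,x4=1100]: 00000000  (ones: 0)
  rows 104-111 [x1,x2,x3,x4=1101]: 00000000  (ones: 0)
  rows 112-119 [x1,x2,x3,x4=1110]: 00000000  (ones: 0)
  rows 120-127 [x1,x2,x3,x4=1111]: 00000000  (ones: 0)
Satisfying assignments = 0+0+0+0+0+0+0+0+0+0+0+0+0+0+0+0 = 0

0


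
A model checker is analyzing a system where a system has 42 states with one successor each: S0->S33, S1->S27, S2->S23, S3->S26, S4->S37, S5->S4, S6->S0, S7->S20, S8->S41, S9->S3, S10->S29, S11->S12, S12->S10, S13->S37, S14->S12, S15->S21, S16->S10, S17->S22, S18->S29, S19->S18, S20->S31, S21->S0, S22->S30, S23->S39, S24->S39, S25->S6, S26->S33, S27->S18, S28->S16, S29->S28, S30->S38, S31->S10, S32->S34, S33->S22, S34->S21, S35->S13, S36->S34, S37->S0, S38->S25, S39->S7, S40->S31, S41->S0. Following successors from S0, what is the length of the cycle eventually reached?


Trace from S0 until a state repeats:
  S0 -> S33 -> S22 -> S30 -> S38 -> S25 -> S6 -> S0
S0 first seen at step 0, revisited at step 7.
Cycle length = 7 - 0 = 7

7


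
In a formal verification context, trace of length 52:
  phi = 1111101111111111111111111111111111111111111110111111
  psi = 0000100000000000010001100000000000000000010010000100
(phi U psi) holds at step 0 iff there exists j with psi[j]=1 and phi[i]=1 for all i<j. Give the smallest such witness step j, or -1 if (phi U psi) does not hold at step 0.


(phi U psi) at 0: need smallest j with psi[j]=1 and phi[i]=1 for all i in [0,j).
Scan from step 0:
  step 0: phi=1, psi=0 -> continue
  step 1: phi=1, psi=0 -> continue
  step 2: phi=1, psi=0 -> continue
  step 3: phi=1, psi=0 -> continue
  step 4: psi=1 and phi held for [0,4) -> witness found
Witness step = 4

4


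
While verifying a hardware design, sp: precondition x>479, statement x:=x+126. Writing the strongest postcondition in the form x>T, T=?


Formula: sp(P, x:=E) = exists old_x. (x = E[old_x/x]) AND P[old_x/x] (old_x is the value of x before the assignment; eliminate old_x by solving x = E[old_x/x] for old_x)
Step 1: Precondition P: x>479, i.e. old_x > 479
Step 2: Assignment gives x = old_x + 126, so old_x = x - 126
Step 3: Substitute into P: x - 126 > 479
Step 4: Simplify: x > 479+126 = 605

605


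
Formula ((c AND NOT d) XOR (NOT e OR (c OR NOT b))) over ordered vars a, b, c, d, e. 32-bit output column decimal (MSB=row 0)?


Formula: ((c AND NOT d) XOR (NOT e OR (c OR NOT b))) over a, b, c, d, e (32 rows)
Evaluate each row (bits = a,b,c,d,e, MSB first):
  row 0 [00000]: ((0 AND NOT 0) XOR (NOT 0 OR (0 OR NOT 0))) -> 1
  row 1 [00001]: ((0 AND NOT 0) XOR (NOT 1 OR (0 OR NOT 0))) -> 1
  row 2 [00010]: ((0 AND NOT 1) XOR (NOT 0 OR (0 OR NOT 0))) -> 1
  row 3 [00011]: ((0 AND NOT 1) XOR (NOT 1 OR (0 OR NOT 0))) -> 1
  row 4 [00100]: ((1 AND NOT 0) XOR (NOT 0 OR (1 OR NOT 0))) -> 0
  row 5 [00101]: ((1 AND NOT 0) XOR (NOT 1 OR (1 OR NOT 0))) -> 0
  row 6 [00110]: ((1 AND NOT 1) XOR (NOT 0 OR (1 OR NOT 0))) -> 1
  row 7 [00111]: ((1 AND NOT 1) XOR (NOT 1 OR (1 OR NOT 0))) -> 1
  row 8 [01000]: ((0 AND NOT 0) XOR (NOT 0 OR (0 OR NOT 1))) -> 1
  row 9 [01001]: ((0 AND NOT 0) XOR (NOT 1 OR (0 OR NOT 1))) -> 0
  row 10 [01010]: ((0 AND NOT 1) XOR (NOT 0 OR (0 OR NOT 1))) -> 1
  row 11 [01011]: ((0 AND NOT 1) XOR (NOT 1 OR (0 OR NOT 1))) -> 0
  row 12 [01100]: ((1 AND NOT 0) XOR (NOT 0 OR (1 OR NOT 1))) -> 0
  row 13 [01101]: ((1 AND NOT 0) XOR (NOT 1 OR (1 OR NOT 1))) -> 0
  row 14 [01110]: ((1 AND NOT 1) XOR (NOT 0 OR (1 OR NOT 1))) -> 1
  row 15 [01111]: ((1 AND NOT 1) XOR (NOT 1 OR (1 OR NOT 1))) -> 1
  row 16 [10000]: ((0 AND NOT 0) XOR (NOT 0 OR (0 OR NOT 0))) -> 1
  row 17 [10001]: ((0 AND NOT 0) XOR (NOT 1 OR (0 OR NOT 0))) -> 1
  row 18 [10010]: ((0 AND NOT 1) XOR (NOT 0 OR (0 OR NOT 0))) -> 1
  row 19 [10011]: ((0 AND NOT 1) XOR (NOT 1 OR (0 OR NOT 0))) -> 1
  row 20 [10100]: ((1 AND NOT 0) XOR (NOT 0 OR (1 OR NOT 0))) -> 0
  row 21 [10101]: ((1 AND NOT 0) XOR (NOT 1 OR (1 OR NOT 0))) -> 0
  row 22 [10110]: ((1 AND NOT 1) XOR (NOT 0 OR (1 OR NOT 0))) -> 1
  row 23 [10111]: ((1 AND NOT 1) XOR (NOT 1 OR (1 OR NOT 0))) -> 1
  row 24 [11000]: ((0 AND NOT 0) XOR (NOT 0 OR (0 OR NOT 1))) -> 1
  row 25 [11001]: ((0 AND NOT 0) XOR (NOT 1 OR (0 OR NOT 1))) -> 0
  row 26 [11010]: ((0 AND NOT 1) XOR (NOT 0 OR (0 OR NOT 1))) -> 1
  row 27 [11011]: ((0 AND NOT 1) XOR (NOT 1 OR (0 OR NOT 1))) -> 0
  row 28 [11100]: ((1 AND NOT 0) XOR (NOT 0 OR (1 OR NOT 1))) -> 0
  row 29 [11101]: ((1 AND NOT 0) XOR (NOT 1 OR (1 OR NOT 1))) -> 0
  row 30 [11110]: ((1 AND NOT 1) XOR (NOT 0 OR (1 OR NOT 1))) -> 1
  row 31 [11111]: ((1 AND NOT 1) XOR (NOT 1 OR (1 OR NOT 1))) -> 1
Full result column, 4 rows per line (a,b,c fixed per line; d,e runs 00..11 left to right):
  rows 0-3 [a,b,c=000]: 1111  = hex F
  rows 4-7 [a,b,c=001]: 0011  = hex 3
  rows 8-11 [a,b,c=010]: 1010  = hex A
  rows 12-15 [a,b,c=011]: 0011  = hex 3
  rows 16-19 [a,b,c=100]: 1111  = hex F
  rows 20-23 [a,b,c=101]: 0011  = hex 3
  rows 24-27 [a,b,c=110]: 1010  = hex A
  rows 28-31 [a,b,c=111]: 0011  = hex 3
Output column (row 0 .. row 31) = 11110011101000111111001110100011
Output column grouped in 4s = 1111 0011 1010 0011 1111 0011 1010 0011 = 0xF3A3F3A3
Convert to decimal digit by digit (value = value*16 + digit):
  F -> 15
  15*16 + 3 = 243
  243*16 + 10 (A) = 3898
  3898*16 + 3 = 62371
  62371*16 + 15 (F) = 997951
  997951*16 + 3 = 15967219
  15967219*16 + 10 (A) = 255475514
  255475514*16 + 3 = 4087608227
Decimal = 4087608227

4087608227


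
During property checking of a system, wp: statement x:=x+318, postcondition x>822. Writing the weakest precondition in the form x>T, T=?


Formula: wp(x:=E, P) = P[E/x] (substitute E for x in postcondition)
Step 1: Postcondition: x>822
Step 2: Substitute x+318 for x: x+318>822
Step 3: Solve for x: x > 822-318 = 504

504


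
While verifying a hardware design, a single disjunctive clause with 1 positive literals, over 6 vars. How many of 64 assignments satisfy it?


Step 1: Total=2^6=64
Step 2: Unsat when all 1 false: 2^5=32
Step 3: Sat=64-32=32

32


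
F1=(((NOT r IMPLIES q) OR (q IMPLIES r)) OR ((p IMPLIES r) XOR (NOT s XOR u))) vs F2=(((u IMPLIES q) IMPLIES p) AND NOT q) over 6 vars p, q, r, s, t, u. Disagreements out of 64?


F1 = (((NOT r IMPLIES q) OR (q IMPLIES r)) OR ((p IMPLIES r) XOR (NOT s XOR u)))
F2 = (((u IMPLIES q) IMPLIES p) AND NOT q)
Evaluate both on each of 64 rows (bits = p,q,r,s,t,u):
  row 0 [000000]: F1=1 F2=0 (differ) -> 1
  row 1 [000001]: F1=1 F2=1 -> 0
  row 2 [000010]: F1=1 F2=0 (differ) -> 1
  row 3 [000011]: F1=1 F2=1 -> 0
  row 4 [000100]: F1=1 F2=0 (differ) -> 1
  (every remaining row is evaluated the same way; all 64 results are listed next)
Full result column, 8 rows per line (p,q,r fixed per line; s,t,u runs 000..111 left to right):
  rows 0-7 [p,q,r=000]: 10101010  (ones: 4)
  rows 8-15 [p,q,r=001]: 10101010  (ones: 4)
  rows 16-23 [p,q,r=010]: 11111111  (ones: 8)
  rows 24-31 [p,q,r=011]: 11111111  (ones: 8)
  rows 32-39 [p,q,r=100]: 00000000  (ones: 0)
  rows 40-47 [p,q,r=101]: 00000000  (ones: 0)
  rows 48-55 [p,q,r=110]: 11111111  (ones: 8)
  rows 56-63 [p,q,r=111]: 11111111  (ones: 8)
Disagreements = 4+4+8+8+0+0+8+8 = 40

40


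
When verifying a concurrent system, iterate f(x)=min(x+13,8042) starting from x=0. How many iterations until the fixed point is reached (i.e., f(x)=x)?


Step 1: x=0, cap=8042, increment=13
Step 2: x grows by 13 each step until capped at 8042; fixed point is x=8042
Step 3: iterations = ceil(8042/13) = 619

619


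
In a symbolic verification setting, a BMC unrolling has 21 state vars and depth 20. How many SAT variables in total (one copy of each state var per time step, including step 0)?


BMC unrolls to depth k, creating one copy of each state var for steps 0..k.
Step count = 20 + 1 = 21 (steps 0 through 20)
Vars per step = 21
Total = 21 * 21 = 441

441


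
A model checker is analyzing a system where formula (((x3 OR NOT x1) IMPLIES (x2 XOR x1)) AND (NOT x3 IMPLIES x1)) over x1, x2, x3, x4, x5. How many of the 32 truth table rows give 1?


Formula: (((x3 OR NOT x1) IMPLIES (x2 XOR x1)) AND (NOT x3 IMPLIES x1)) over 5 vars (32 rows)
Evaluate each row (x1, x2, x3, x4, x5 as bits, MSB first):
  row 0 [00000]: (((0 OR NOT 0) IMPLIES (0 XOR 0)) AND (NOT 0 IMPLIES 0)) -> 0
  row 1 [00001]: (((0 OR NOT 0) IMPLIES (0 XOR 0)) AND (NOT 0 IMPLIES 0)) -> 0
  row 2 [00010]: (((0 OR NOT 0) IMPLIES (0 XOR 0)) AND (NOT 0 IMPLIES 0)) -> 0
  row 3 [00011]: (((0 OR NOT 0) IMPLIES (0 XOR 0)) AND (NOT 0 IMPLIES 0)) -> 0
  row 4 [00100]: (((1 OR NOT 0) IMPLIES (0 XOR 0)) AND (NOT 1 IMPLIES 0)) -> 0
  row 5 [00101]: (((1 OR NOT 0) IMPLIES (0 XOR 0)) AND (NOT 1 IMPLIES 0)) -> 0
  row 6 [00110]: (((1 OR NOT 0) IMPLIES (0 XOR 0)) AND (NOT 1 IMPLIES 0)) -> 0
  row 7 [00111]: (((1 OR NOT 0) IMPLIES (0 XOR 0)) AND (NOT 1 IMPLIES 0)) -> 0
  row 8 [01000]: (((0 OR NOT 0) IMPLIES (1 XOR 0)) AND (NOT 0 IMPLIES 0)) -> 0
  row 9 [01001]: (((0 OR NOT 0) IMPLIES (1 XOR 0)) AND (NOT 0 IMPLIES 0)) -> 0
  row 10 [01010]: (((0 OR NOT 0) IMPLIES (1 XOR 0)) AND (NOT 0 IMPLIES 0)) -> 0
  row 11 [01011]: (((0 OR NOT 0) IMPLIES (1 XOR 0)) AND (NOT 0 IMPLIES 0)) -> 0
  row 12 [01100]: (((1 OR NOT 0) IMPLIES (1 XOR 0)) AND (NOT 1 IMPLIES 0)) -> 1
  row 13 [01101]: (((1 OR NOT 0) IMPLIES (1 XOR 0)) AND (NOT 1 IMPLIES 0)) -> 1
  row 14 [01110]: (((1 OR NOT 0) IMPLIES (1 XOR 0)) AND (NOT 1 IMPLIES 0)) -> 1
  row 15 [01111]: (((1 OR NOT 0) IMPLIES (1 XOR 0)) AND (NOT 1 IMPLIES 0)) -> 1
  row 16 [10000]: (((0 OR NOT 1) IMPLIES (0 XOR 1)) AND (NOT 0 IMPLIES 1)) -> 1
  row 17 [10001]: (((0 OR NOT 1) IMPLIES (0 XOR 1)) AND (NOT 0 IMPLIES 1)) -> 1
  row 18 [10010]: (((0 OR NOT 1) IMPLIES (0 XOR 1)) AND (NOT 0 IMPLIES 1)) -> 1
  row 19 [10011]: (((0 OR NOT 1) IMPLIES (0 XOR 1)) AND (NOT 0 IMPLIES 1)) -> 1
  row 20 [10100]: (((1 OR NOT 1) IMPLIES (0 XOR 1)) AND (NOT 1 IMPLIES 1)) -> 1
  row 21 [10101]: (((1 OR NOT 1) IMPLIES (0 XOR 1)) AND (NOT 1 IMPLIES 1)) -> 1
  row 22 [10110]: (((1 OR NOT 1) IMPLIES (0 XOR 1)) AND (NOT 1 IMPLIES 1)) -> 1
  row 23 [10111]: (((1 OR NOT 1) IMPLIES (0 XOR 1)) AND (NOT 1 IMPLIES 1)) -> 1
  row 24 [11000]: (((0 OR NOT 1) IMPLIES (1 XOR 1)) AND (NOT 0 IMPLIES 1)) -> 1
  row 25 [11001]: (((0 OR NOT 1) IMPLIES (1 XOR 1)) AND (NOT 0 IMPLIES 1)) -> 1
  row 26 [11010]: (((0 OR NOT 1) IMPLIES (1 XOR 1)) AND (NOT 0 IMPLIES 1)) -> 1
  row 27 [11011]: (((0 OR NOT 1) IMPLIES (1 XOR 1)) AND (NOT 0 IMPLIES 1)) -> 1
  row 28 [11100]: (((1 OR NOT 1) IMPLIES (1 XOR 1)) AND (NOT 1 IMPLIES 1)) -> 0
  row 29 [11101]: (((1 OR NOT 1) IMPLIES (1 XOR 1)) AND (NOT 1 IMPLIES 1)) -> 0
  row 30 [11110]: (((1 OR NOT 1) IMPLIES (1 XOR 1)) AND (NOT 1 IMPLIES 1)) -> 0
  row 31 [11111]: (((1 OR NOT 1) IMPLIES (1 XOR 1)) AND (NOT 1 IMPLIES 1)) -> 0
Full result column, 8 rows per line (x1,x2 fixed per line; x3,x4,x5 runs 000..111 left to right):
  rows 0-7 [x1,x2=00]: 00000000  (ones: 0)
  rows 8-15 [x1,x2=01]: 00001111  (ones: 4)
  rows 16-23 [x1,x2=10]: 11111111  (ones: 8)
  rows 24-31 [x1,x2=11]: 11110000  (ones: 4)
Count of 1-rows = 0+4+8+4 = 16

16


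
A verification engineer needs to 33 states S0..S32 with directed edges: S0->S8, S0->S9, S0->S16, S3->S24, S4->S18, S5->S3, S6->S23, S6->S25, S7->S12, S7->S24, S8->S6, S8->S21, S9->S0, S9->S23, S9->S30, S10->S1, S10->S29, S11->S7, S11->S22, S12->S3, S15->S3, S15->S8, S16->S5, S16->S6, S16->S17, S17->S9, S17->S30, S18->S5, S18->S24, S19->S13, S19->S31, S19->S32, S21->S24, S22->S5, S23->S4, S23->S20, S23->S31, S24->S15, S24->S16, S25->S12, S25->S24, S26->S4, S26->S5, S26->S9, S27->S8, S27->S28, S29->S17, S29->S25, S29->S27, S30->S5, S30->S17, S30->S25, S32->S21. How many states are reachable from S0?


BFS from S0:
  layer 0: {S0}
  layer 1: {S8, S9, S16}
  layer 2: {S5, S6, S17, S21, S23, S30}
  layer 3: {S3, S4, S20, S24, S25, S31}
  layer 4: {S12, S15, S18}
Reachable set: {S0, S3, S4, S5, S6, S8, S9, S12, S15, S16, S17, S18, S20, S21, S23, S24, S25, S30, S31}
Count = 19

19


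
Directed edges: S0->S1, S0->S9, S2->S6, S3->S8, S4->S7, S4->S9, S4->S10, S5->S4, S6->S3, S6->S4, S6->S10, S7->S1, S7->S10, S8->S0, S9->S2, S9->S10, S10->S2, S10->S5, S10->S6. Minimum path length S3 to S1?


BFS layer-by-layer from S3:
  dist 0: {S3}
  dist 1: {S8}
  dist 2: {S0}
  dist 3: {S1, S9}
  -> S1 reached at distance 3
Shortest path length = 3

3


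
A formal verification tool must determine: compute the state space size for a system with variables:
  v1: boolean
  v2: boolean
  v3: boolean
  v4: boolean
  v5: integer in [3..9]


State space = product of domain sizes of all variables.
Domain sizes:
  v1 (boolean): 2
  v2 (boolean): 2
  v3 (boolean): 2
  v4 (boolean): 2
  v5 (integer in [3..9]): 7
Product = 2 * 2 * 2 * 2 * 7 = 112

112


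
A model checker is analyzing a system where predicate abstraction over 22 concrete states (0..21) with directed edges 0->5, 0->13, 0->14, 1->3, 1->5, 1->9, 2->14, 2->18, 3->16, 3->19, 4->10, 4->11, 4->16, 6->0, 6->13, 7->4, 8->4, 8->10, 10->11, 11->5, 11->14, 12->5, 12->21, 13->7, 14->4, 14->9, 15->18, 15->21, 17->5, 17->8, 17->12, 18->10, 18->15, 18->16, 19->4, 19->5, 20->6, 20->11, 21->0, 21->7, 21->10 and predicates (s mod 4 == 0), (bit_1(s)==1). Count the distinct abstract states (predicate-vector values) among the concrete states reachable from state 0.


BFS from 0:
Concrete reachable: {0, 4, 5, 7, 9, 10, 11, 13, 14, 16}
Abstract via predicates (s mod 4 == 0), (bit_1(s)==1):
  (0,0) <- {5, 9, 13}
  (0,1) <- {7, 10, 11, 14}
  (1,0) <- {0, 4, 16}
Distinct abstract states = 3

3


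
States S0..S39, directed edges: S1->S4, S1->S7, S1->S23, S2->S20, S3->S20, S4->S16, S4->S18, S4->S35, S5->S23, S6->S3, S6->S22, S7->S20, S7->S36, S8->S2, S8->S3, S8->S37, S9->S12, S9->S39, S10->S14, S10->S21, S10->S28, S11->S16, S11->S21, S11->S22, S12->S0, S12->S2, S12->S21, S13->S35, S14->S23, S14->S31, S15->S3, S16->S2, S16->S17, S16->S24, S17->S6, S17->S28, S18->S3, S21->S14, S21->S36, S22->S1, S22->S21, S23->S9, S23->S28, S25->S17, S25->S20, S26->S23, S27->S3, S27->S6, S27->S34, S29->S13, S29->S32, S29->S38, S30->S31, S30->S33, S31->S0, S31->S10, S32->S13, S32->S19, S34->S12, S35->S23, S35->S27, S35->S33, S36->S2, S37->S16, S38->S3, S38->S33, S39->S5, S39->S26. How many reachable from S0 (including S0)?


BFS from S0:
  layer 0: {S0}
Reachable set: {S0}
Count = 1

1


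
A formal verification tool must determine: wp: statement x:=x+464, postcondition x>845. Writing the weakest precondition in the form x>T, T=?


Formula: wp(x:=E, P) = P[E/x] (substitute E for x in postcondition)
Step 1: Postcondition: x>845
Step 2: Substitute x+464 for x: x+464>845
Step 3: Solve for x: x > 845-464 = 381

381


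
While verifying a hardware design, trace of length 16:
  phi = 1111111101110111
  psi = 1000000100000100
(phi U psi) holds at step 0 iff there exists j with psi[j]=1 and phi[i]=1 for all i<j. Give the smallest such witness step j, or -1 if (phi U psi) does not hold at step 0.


(phi U psi) at 0: need smallest j with psi[j]=1 and phi[i]=1 for all i in [0,j).
Scan from step 0:
  step 0: psi=1 and phi held for [0,0) -> witness found
Witness step = 0

0


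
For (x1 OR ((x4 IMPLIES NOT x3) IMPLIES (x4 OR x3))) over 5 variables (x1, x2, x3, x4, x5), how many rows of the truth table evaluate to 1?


Formula: (x1 OR ((x4 IMPLIES NOT x3) IMPLIES (x4 OR x3))) over 5 vars (32 rows)
Evaluate each row (x1, x2, x3, x4, x5 as bits, MSB first):
  row 0 [00000]: (0 OR ((0 IMPLIES NOT 0) IMPLIES (0 OR 0))) -> 0
  row 1 [00001]: (0 OR ((0 IMPLIES NOT 0) IMPLIES (0 OR 0))) -> 0
  row 2 [00010]: (0 OR ((1 IMPLIES NOT 0) IMPLIES (1 OR 0))) -> 1
  row 3 [00011]: (0 OR ((1 IMPLIES NOT 0) IMPLIES (1 OR 0))) -> 1
  row 4 [00100]: (0 OR ((0 IMPLIES NOT 1) IMPLIES (0 OR 1))) -> 1
  row 5 [00101]: (0 OR ((0 IMPLIES NOT 1) IMPLIES (0 OR 1))) -> 1
  row 6 [00110]: (0 OR ((1 IMPLIES NOT 1) IMPLIES (1 OR 1))) -> 1
  row 7 [00111]: (0 OR ((1 IMPLIES NOT 1) IMPLIES (1 OR 1))) -> 1
  row 8 [01000]: (0 OR ((0 IMPLIES NOT 0) IMPLIES (0 OR 0))) -> 0
  row 9 [01001]: (0 OR ((0 IMPLIES NOT 0) IMPLIES (0 OR 0))) -> 0
  row 10 [01010]: (0 OR ((1 IMPLIES NOT 0) IMPLIES (1 OR 0))) -> 1
  row 11 [01011]: (0 OR ((1 IMPLIES NOT 0) IMPLIES (1 OR 0))) -> 1
  row 12 [01100]: (0 OR ((0 IMPLIES NOT 1) IMPLIES (0 OR 1))) -> 1
  row 13 [01101]: (0 OR ((0 IMPLIES NOT 1) IMPLIES (0 OR 1))) -> 1
  row 14 [01110]: (0 OR ((1 IMPLIES NOT 1) IMPLIES (1 OR 1))) -> 1
  row 15 [01111]: (0 OR ((1 IMPLIES NOT 1) IMPLIES (1 OR 1))) -> 1
  row 16 [10000]: (1 OR ((0 IMPLIES NOT 0) IMPLIES (0 OR 0))) -> 1
  row 17 [10001]: (1 OR ((0 IMPLIES NOT 0) IMPLIES (0 OR 0))) -> 1
  row 18 [10010]: (1 OR ((1 IMPLIES NOT 0) IMPLIES (1 OR 0))) -> 1
  row 19 [10011]: (1 OR ((1 IMPLIES NOT 0) IMPLIES (1 OR 0))) -> 1
  row 20 [10100]: (1 OR ((0 IMPLIES NOT 1) IMPLIES (0 OR 1))) -> 1
  row 21 [10101]: (1 OR ((0 IMPLIES NOT 1) IMPLIES (0 OR 1))) -> 1
  row 22 [10110]: (1 OR ((1 IMPLIES NOT 1) IMPLIES (1 OR 1))) -> 1
  row 23 [10111]: (1 OR ((1 IMPLIES NOT 1) IMPLIES (1 OR 1))) -> 1
  row 24 [11000]: (1 OR ((0 IMPLIES NOT 0) IMPLIES (0 OR 0))) -> 1
  row 25 [11001]: (1 OR ((0 IMPLIES NOT 0) IMPLIES (0 OR 0))) -> 1
  row 26 [11010]: (1 OR ((1 IMPLIES NOT 0) IMPLIES (1 OR 0))) -> 1
  row 27 [11011]: (1 OR ((1 IMPLIES NOT 0) IMPLIES (1 OR 0))) -> 1
  row 28 [11100]: (1 OR ((0 IMPLIES NOT 1) IMPLIES (0 OR 1))) -> 1
  row 29 [11101]: (1 OR ((0 IMPLIES NOT 1) IMPLIES (0 OR 1))) -> 1
  row 30 [11110]: (1 OR ((1 IMPLIES NOT 1) IMPLIES (1 OR 1))) -> 1
  row 31 [11111]: (1 OR ((1 IMPLIES NOT 1) IMPLIES (1 OR 1))) -> 1
Full result column, 8 rows per line (x1,x2 fixed per line; x3,x4,x5 runs 000..111 left to right):
  rows 0-7 [x1,x2=00]: 00111111  (ones: 6)
  rows 8-15 [x1,x2=01]: 00111111  (ones: 6)
  rows 16-23 [x1,x2=10]: 11111111  (ones: 8)
  rows 24-31 [x1,x2=11]: 11111111  (ones: 8)
Count of 1-rows = 6+6+8+8 = 28

28


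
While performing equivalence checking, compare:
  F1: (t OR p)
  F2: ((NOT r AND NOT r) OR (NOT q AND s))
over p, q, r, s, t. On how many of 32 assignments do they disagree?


F1 = (t OR p)
F2 = ((NOT r AND NOT r) OR (NOT q AND s))
Evaluate both on each of 32 rows (bits = p,q,r,s,t):
  row 0 [00000]: F1=0 F2=1 (differ) -> 1
  row 1 [00001]: F1=1 F2=1 -> 0
  row 2 [00010]: F1=0 F2=1 (differ) -> 1
  row 3 [00011]: F1=1 F2=1 -> 0
  row 4 [00100]: F1=0 F2=0 -> 0
  row 5 [00101]: F1=1 F2=0 (differ) -> 1
  row 6 [00110]: F1=0 F2=1 (differ) -> 1
  row 7 [00111]: F1=1 F2=1 -> 0
  row 8 [01000]: F1=0 F2=1 (differ) -> 1
  row 9 [01001]: F1=1 F2=1 -> 0
  row 10 [01010]: F1=0 F2=1 (differ) -> 1
  row 11 [01011]: F1=1 F2=1 -> 0
  row 12 [01100]: F1=0 F2=0 -> 0
  row 13 [01101]: F1=1 F2=0 (differ) -> 1
  row 14 [01110]: F1=0 F2=0 -> 0
  row 15 [01111]: F1=1 F2=0 (differ) -> 1
  row 16 [10000]: F1=1 F2=1 -> 0
  row 17 [10001]: F1=1 F2=1 -> 0
  row 18 [10010]: F1=1 F2=1 -> 0
  row 19 [10011]: F1=1 F2=1 -> 0
  row 20 [10100]: F1=1 F2=0 (differ) -> 1
  row 21 [10101]: F1=1 F2=0 (differ) -> 1
  row 22 [10110]: F1=1 F2=1 -> 0
  row 23 [10111]: F1=1 F2=1 -> 0
  row 24 [11000]: F1=1 F2=1 -> 0
  row 25 [11001]: F1=1 F2=1 -> 0
  row 26 [11010]: F1=1 F2=1 -> 0
  row 27 [11011]: F1=1 F2=1 -> 0
  row 28 [11100]: F1=1 F2=0 (differ) -> 1
  row 29 [11101]: F1=1 F2=0 (differ) -> 1
  row 30 [11110]: F1=1 F2=0 (differ) -> 1
  row 31 [11111]: F1=1 F2=0 (differ) -> 1
Full result column, 8 rows per line (p,q fixed per line; r,s,t runs 000..111 left to right):
  rows 0-7 [p,q=00]: 10100110  (ones: 4)
  rows 8-15 [p,q=01]: 10100101  (ones: 4)
  rows 16-23 [p,q=10]: 00001100  (ones: 2)
  rows 24-31 [p,q=11]: 00001111  (ones: 4)
Disagreements = 4+4+2+4 = 14

14


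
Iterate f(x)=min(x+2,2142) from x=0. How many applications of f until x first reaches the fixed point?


Step 1: x=0, cap=2142, increment=2
Step 2: x grows by 2 each step until capped at 2142; fixed point is x=2142
Step 3: iterations = ceil(2142/2) = 1071

1071


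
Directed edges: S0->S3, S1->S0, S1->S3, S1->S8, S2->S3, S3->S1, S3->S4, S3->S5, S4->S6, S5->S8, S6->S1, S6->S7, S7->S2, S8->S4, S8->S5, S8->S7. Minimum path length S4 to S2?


BFS layer-by-layer from S4:
  dist 0: {S4}
  dist 1: {S6}
  dist 2: {S1, S7}
  dist 3: {S0, S2, S3, S8}
  -> S2 reached at distance 3
Shortest path length = 3

3


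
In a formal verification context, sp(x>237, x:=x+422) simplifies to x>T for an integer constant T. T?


Formula: sp(P, x:=E) = exists old_x. (x = E[old_x/x]) AND P[old_x/x] (old_x is the value of x before the assignment; eliminate old_x by solving x = E[old_x/x] for old_x)
Step 1: Precondition P: x>237, i.e. old_x > 237
Step 2: Assignment gives x = old_x + 422, so old_x = x - 422
Step 3: Substitute into P: x - 422 > 237
Step 4: Simplify: x > 237+422 = 659

659


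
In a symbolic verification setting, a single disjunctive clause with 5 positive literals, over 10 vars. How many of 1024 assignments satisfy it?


Step 1: Total=2^10=1024
Step 2: Unsat when all 5 false: 2^5=32
Step 3: Sat=1024-32=992

992


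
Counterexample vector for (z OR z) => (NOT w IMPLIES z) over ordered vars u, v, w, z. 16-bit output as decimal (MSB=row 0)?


F1 = (z OR z)
F2 = (NOT w IMPLIES z)
Counterexample to F1=>F2 is where F1=1 and F2=0.
Evaluate each row (bits = u,v,w,z, MSB first):
  row 0 [0000]: F1=0 F2=0 -> F1&~F2 -> 0
  row 1 [0001]: F1=1 F2=1 -> F1&~F2 -> 0
  row 2 [0010]: F1=0 F2=1 -> F1&~F2 -> 0
  row 3 [0011]: F1=1 F2=1 -> F1&~F2 -> 0
  row 4 [0100]: F1=0 F2=0 -> F1&~F2 -> 0
  row 5 [0101]: F1=1 F2=1 -> F1&~F2 -> 0
  row 6 [0110]: F1=0 F2=1 -> F1&~F2 -> 0
  row 7 [0111]: F1=1 F2=1 -> F1&~F2 -> 0
  row 8 [1000]: F1=0 F2=0 -> F1&~F2 -> 0
  row 9 [1001]: F1=1 F2=1 -> F1&~F2 -> 0
  row 10 [1010]: F1=0 F2=1 -> F1&~F2 -> 0
  row 11 [1011]: F1=1 F2=1 -> F1&~F2 -> 0
  row 12 [1100]: F1=0 F2=0 -> F1&~F2 -> 0
  row 13 [1101]: F1=1 F2=1 -> F1&~F2 -> 0
  row 14 [1110]: F1=0 F2=1 -> F1&~F2 -> 0
  row 15 [1111]: F1=1 F2=1 -> F1&~F2 -> 0
Full result column, 4 rows per line (u,v fixed per line; w,z runs 00..11 left to right):
  rows 0-3 [u,v=00]: 0000  = hex 0
  rows 4-7 [u,v=01]: 0000  = hex 0
  rows 8-11 [u,v=10]: 0000  = hex 0
  rows 12-15 [u,v=11]: 0000  = hex 0
Counterexample vector (row 0 .. row 15) = 0000000000000000
Output column grouped in 4s = 0000 0000 0000 0000 = 0x0000
Convert to decimal digit by digit (value = value*16 + digit):
  0 -> 0
  0*16 + 0 = 0
  0*16 + 0 = 0
  0*16 + 0 = 0
Decimal = 0

0


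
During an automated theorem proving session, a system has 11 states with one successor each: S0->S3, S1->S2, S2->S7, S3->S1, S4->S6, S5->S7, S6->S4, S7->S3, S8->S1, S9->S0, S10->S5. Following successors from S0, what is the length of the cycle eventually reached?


Trace from S0 until a state repeats:
  S0 -> S3 -> S1 -> S2 -> S7 -> S3
S3 first seen at step 1, revisited at step 5.
Cycle length = 5 - 1 = 4

4


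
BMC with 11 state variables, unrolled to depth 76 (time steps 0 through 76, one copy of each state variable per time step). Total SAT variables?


BMC unrolls to depth k, creating one copy of each state var for steps 0..k.
Step count = 76 + 1 = 77 (steps 0 through 76)
Vars per step = 11
Total = 11 * 77 = 847

847


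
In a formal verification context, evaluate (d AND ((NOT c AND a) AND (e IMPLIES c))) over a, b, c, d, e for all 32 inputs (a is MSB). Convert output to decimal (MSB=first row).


Formula: (d AND ((NOT c AND a) AND (e IMPLIES c))) over a, b, c, d, e (32 rows)
Evaluate each row (bits = a,b,c,d,e, MSB first):
  row 0 [00000]: (0 AND ((NOT 0 AND 0) AND (0 IMPLIES 0))) -> 0
  row 1 [00001]: (0 AND ((NOT 0 AND 0) AND (1 IMPLIES 0))) -> 0
  row 2 [00010]: (1 AND ((NOT 0 AND 0) AND (0 IMPLIES 0))) -> 0
  row 3 [00011]: (1 AND ((NOT 0 AND 0) AND (1 IMPLIES 0))) -> 0
  row 4 [00100]: (0 AND ((NOT 1 AND 0) AND (0 IMPLIES 1))) -> 0
  row 5 [00101]: (0 AND ((NOT 1 AND 0) AND (1 IMPLIES 1))) -> 0
  row 6 [00110]: (1 AND ((NOT 1 AND 0) AND (0 IMPLIES 1))) -> 0
  row 7 [00111]: (1 AND ((NOT 1 AND 0) AND (1 IMPLIES 1))) -> 0
  row 8 [01000]: (0 AND ((NOT 0 AND 0) AND (0 IMPLIES 0))) -> 0
  row 9 [01001]: (0 AND ((NOT 0 AND 0) AND (1 IMPLIES 0))) -> 0
  row 10 [01010]: (1 AND ((NOT 0 AND 0) AND (0 IMPLIES 0))) -> 0
  row 11 [01011]: (1 AND ((NOT 0 AND 0) AND (1 IMPLIES 0))) -> 0
  row 12 [01100]: (0 AND ((NOT 1 AND 0) AND (0 IMPLIES 1))) -> 0
  row 13 [01101]: (0 AND ((NOT 1 AND 0) AND (1 IMPLIES 1))) -> 0
  row 14 [01110]: (1 AND ((NOT 1 AND 0) AND (0 IMPLIES 1))) -> 0
  row 15 [01111]: (1 AND ((NOT 1 AND 0) AND (1 IMPLIES 1))) -> 0
  row 16 [10000]: (0 AND ((NOT 0 AND 1) AND (0 IMPLIES 0))) -> 0
  row 17 [10001]: (0 AND ((NOT 0 AND 1) AND (1 IMPLIES 0))) -> 0
  row 18 [10010]: (1 AND ((NOT 0 AND 1) AND (0 IMPLIES 0))) -> 1
  row 19 [10011]: (1 AND ((NOT 0 AND 1) AND (1 IMPLIES 0))) -> 0
  row 20 [10100]: (0 AND ((NOT 1 AND 1) AND (0 IMPLIES 1))) -> 0
  row 21 [10101]: (0 AND ((NOT 1 AND 1) AND (1 IMPLIES 1))) -> 0
  row 22 [10110]: (1 AND ((NOT 1 AND 1) AND (0 IMPLIES 1))) -> 0
  row 23 [10111]: (1 AND ((NOT 1 AND 1) AND (1 IMPLIES 1))) -> 0
  row 24 [11000]: (0 AND ((NOT 0 AND 1) AND (0 IMPLIES 0))) -> 0
  row 25 [11001]: (0 AND ((NOT 0 AND 1) AND (1 IMPLIES 0))) -> 0
  row 26 [11010]: (1 AND ((NOT 0 AND 1) AND (0 IMPLIES 0))) -> 1
  row 27 [11011]: (1 AND ((NOT 0 AND 1) AND (1 IMPLIES 0))) -> 0
  row 28 [11100]: (0 AND ((NOT 1 AND 1) AND (0 IMPLIES 1))) -> 0
  row 29 [11101]: (0 AND ((NOT 1 AND 1) AND (1 IMPLIES 1))) -> 0
  row 30 [11110]: (1 AND ((NOT 1 AND 1) AND (0 IMPLIES 1))) -> 0
  row 31 [11111]: (1 AND ((NOT 1 AND 1) AND (1 IMPLIES 1))) -> 0
Full result column, 4 rows per line (a,b,c fixed per line; d,e runs 00..11 left to right):
  rows 0-3 [a,b,c=000]: 0000  = hex 0
  rows 4-7 [a,b,c=001]: 0000  = hex 0
  rows 8-11 [a,b,c=010]: 0000  = hex 0
  rows 12-15 [a,b,c=011]: 0000  = hex 0
  rows 16-19 [a,b,c=100]: 0010  = hex 2
  rows 20-23 [a,b,c=101]: 0000  = hex 0
  rows 24-27 [a,b,c=110]: 0010  = hex 2
  rows 28-31 [a,b,c=111]: 0000  = hex 0
Output column (row 0 .. row 31) = 00000000000000000010000000100000
Output column grouped in 4s = 0000 0000 0000 0000 0010 0000 0010 0000 = 0x00002020
Convert to decimal digit by digit (value = value*16 + digit):
  0 -> 0
  0*16 + 0 = 0
  0*16 + 0 = 0
  0*16 + 0 = 0
  0*16 + 2 = 2
  2*16 + 0 = 32
  32*16 + 2 = 514
  514*16 + 0 = 8224
Decimal = 8224

8224


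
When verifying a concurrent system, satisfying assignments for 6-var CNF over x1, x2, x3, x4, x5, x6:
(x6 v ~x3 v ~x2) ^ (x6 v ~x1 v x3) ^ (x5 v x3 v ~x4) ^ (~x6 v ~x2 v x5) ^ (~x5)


CNF with 5 clauses over 6 vars (64 assignments).
An assignment satisfies CNF iff every clause has >=1 true literal.
Check each row (bits = x1,x2,x3,x4,x5,x6; clause T/F shown):
  row 0 [000000]: clauses=TTTTT -> 1
  row 1 [000001]: clauses=TTTTT -> 1
  row 2 [000010]: clauses=TTTTF -> 0
  row 3 [000011]: clauses=TTTTF -> 0
  row 4 [000100]: clauses=TTFTT -> 0
  (every remaining row is evaluated the same way; all 64 results are listed next)
Full result column, 8 rows per line (x1,x2,x3 fixed per line; x4,x5,x6 runs 000..111 left to right):
  rows 0-7 [x1,x2,x3=000]: 11000000  (ones: 2)
  rows 8-15 [x1,x2,x3=001]: 11001100  (ones: 4)
  rows 16-23 [x1,x2,x3=010]: 10000000  (ones: 1)
  rows 24-31 [x1,x2,x3=011]: 00000000  (ones: 0)
  rows 32-39 [x1,x2,x3=100]: 01000000  (ones: 1)
  rows 40-47 [x1,x2,x3=101]: 11001100  (ones: 4)
  rows 48-55 [x1,x2,x3=110]: 00000000  (ones: 0)
  rows 56-63 [x1,x2,x3=111]: 00000000  (ones: 0)
Satisfying assignments = 2+4+1+0+1+4+0+0 = 12

12
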